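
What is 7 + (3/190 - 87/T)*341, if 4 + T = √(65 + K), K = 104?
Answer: -1871851/570 ≈ -3283.9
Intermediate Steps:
T = 9 (T = -4 + √(65 + 104) = -4 + √169 = -4 + 13 = 9)
7 + (3/190 - 87/T)*341 = 7 + (3/190 - 87/9)*341 = 7 + (3*(1/190) - 87*⅑)*341 = 7 + (3/190 - 29/3)*341 = 7 - 5501/570*341 = 7 - 1875841/570 = -1871851/570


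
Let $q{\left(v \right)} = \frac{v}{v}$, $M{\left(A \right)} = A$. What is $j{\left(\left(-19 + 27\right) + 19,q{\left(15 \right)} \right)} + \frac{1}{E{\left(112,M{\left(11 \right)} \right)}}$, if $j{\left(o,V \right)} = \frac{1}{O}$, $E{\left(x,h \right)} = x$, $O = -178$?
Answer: $\frac{33}{9968} \approx 0.0033106$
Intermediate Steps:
$q{\left(v \right)} = 1$
$j{\left(o,V \right)} = - \frac{1}{178}$ ($j{\left(o,V \right)} = \frac{1}{-178} = - \frac{1}{178}$)
$j{\left(\left(-19 + 27\right) + 19,q{\left(15 \right)} \right)} + \frac{1}{E{\left(112,M{\left(11 \right)} \right)}} = - \frac{1}{178} + \frac{1}{112} = \frac{33}{9968}$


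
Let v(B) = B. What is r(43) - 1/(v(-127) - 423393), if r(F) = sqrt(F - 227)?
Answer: 1/423520 + 2*I*sqrt(46) ≈ 2.3612e-6 + 13.565*I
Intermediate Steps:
r(F) = sqrt(-227 + F)
r(43) - 1/(v(-127) - 423393) = sqrt(-227 + 43) - 1/(-127 - 423393) = sqrt(-184) - 1/(-423520) = 2*I*sqrt(46) - 1*(-1/423520) = 2*I*sqrt(46) + 1/423520 = 1/423520 + 2*I*sqrt(46)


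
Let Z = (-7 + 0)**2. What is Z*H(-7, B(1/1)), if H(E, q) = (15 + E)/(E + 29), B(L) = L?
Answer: 196/11 ≈ 17.818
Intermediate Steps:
H(E, q) = (15 + E)/(29 + E)
Z = 49 (Z = (-7)**2 = 49)
Z*H(-7, B(1/1)) = 49*((15 - 7)/(29 - 7)) = 49*(8/22) = 49*((1/22)*8) = 49*(4/11) = 196/11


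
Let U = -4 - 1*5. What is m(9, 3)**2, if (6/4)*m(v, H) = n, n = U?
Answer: 36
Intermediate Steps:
U = -9 (U = -4 - 5 = -9)
n = -9
m(v, H) = -6 (m(v, H) = (2/3)*(-9) = -6)
m(9, 3)**2 = (-6)**2 = 36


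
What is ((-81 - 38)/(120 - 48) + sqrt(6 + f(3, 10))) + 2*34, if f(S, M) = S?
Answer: 4993/72 ≈ 69.347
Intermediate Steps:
((-81 - 38)/(120 - 48) + sqrt(6 + f(3, 10))) + 2*34 = ((-81 - 38)/(120 - 48) + sqrt(6 + 3)) + 2*34 = (-119/72 + sqrt(9)) + 68 = (-119*1/72 + 3) + 68 = (-119/72 + 3) + 68 = 97/72 + 68 = 4993/72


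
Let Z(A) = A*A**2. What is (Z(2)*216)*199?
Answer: 343872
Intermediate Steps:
Z(A) = A**3
(Z(2)*216)*199 = (2**3*216)*199 = (8*216)*199 = 1728*199 = 343872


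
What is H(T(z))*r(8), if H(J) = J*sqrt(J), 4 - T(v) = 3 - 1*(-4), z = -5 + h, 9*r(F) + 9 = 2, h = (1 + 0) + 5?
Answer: 7*I*sqrt(3)/3 ≈ 4.0415*I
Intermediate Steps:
h = 6 (h = 1 + 5 = 6)
r(F) = -7/9 (r(F) = -1 + (1/9)*2 = -1 + 2/9 = -7/9)
z = 1 (z = -5 + 6 = 1)
T(v) = -3 (T(v) = 4 - (3 - 1*(-4)) = 4 - (3 + 4) = 4 - 1*7 = 4 - 7 = -3)
H(J) = J**(3/2)
H(T(z))*r(8) = (-3)**(3/2)*(-7/9) = -3*I*sqrt(3)*(-7/9) = 7*I*sqrt(3)/3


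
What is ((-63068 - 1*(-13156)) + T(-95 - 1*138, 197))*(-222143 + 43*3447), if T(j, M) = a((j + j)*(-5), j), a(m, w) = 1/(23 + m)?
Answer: 8681616641070/2353 ≈ 3.6896e+9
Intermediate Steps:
T(j, M) = 1/(23 - 10*j) (T(j, M) = 1/(23 + (j + j)*(-5)) = 1/(23 + (2*j)*(-5)) = 1/(23 - 10*j))
((-63068 - 1*(-13156)) + T(-95 - 1*138, 197))*(-222143 + 43*3447) = ((-63068 - 1*(-13156)) - 1/(-23 + 10*(-95 - 1*138)))*(-222143 + 43*3447) = ((-63068 + 13156) - 1/(-23 + 10*(-95 - 138)))*(-222143 + 148221) = (-49912 - 1/(-23 + 10*(-233)))*(-73922) = (-49912 - 1/(-23 - 2330))*(-73922) = (-49912 - 1/(-2353))*(-73922) = (-49912 - 1*(-1/2353))*(-73922) = (-49912 + 1/2353)*(-73922) = -117442935/2353*(-73922) = 8681616641070/2353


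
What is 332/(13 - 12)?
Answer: 332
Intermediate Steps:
332/(13 - 12) = 332/1 = 332*1 = 332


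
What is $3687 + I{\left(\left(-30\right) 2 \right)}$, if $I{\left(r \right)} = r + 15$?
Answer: $3642$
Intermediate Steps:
$I{\left(r \right)} = 15 + r$
$3687 + I{\left(\left(-30\right) 2 \right)} = 3687 + \left(15 - 60\right) = 3687 - 45 = 3642$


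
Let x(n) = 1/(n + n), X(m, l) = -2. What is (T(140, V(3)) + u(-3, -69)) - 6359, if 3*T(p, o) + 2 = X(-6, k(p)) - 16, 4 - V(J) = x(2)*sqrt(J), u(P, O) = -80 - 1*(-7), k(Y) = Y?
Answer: -19316/3 ≈ -6438.7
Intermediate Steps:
u(P, O) = -73 (u(P, O) = -80 + 7 = -73)
x(n) = 1/(2*n)
V(J) = 4 - sqrt(J)/4 (V(J) = 4 - (1/2)/2*sqrt(J) = 4 - (1/2)*(1/2)*sqrt(J) = 4 - sqrt(J)/4)
T(p, o) = -20/3 (T(p, o) = -2/3 + (-2 - 16)/3 = -2/3 + (1/3)*(-18) = -2/3 - 6 = -20/3)
(T(140, V(3)) + u(-3, -69)) - 6359 = (-20/3 - 73) - 6359 = -239/3 - 6359 = -19316/3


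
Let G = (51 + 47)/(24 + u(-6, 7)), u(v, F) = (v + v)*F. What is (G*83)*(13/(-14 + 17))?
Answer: -52871/90 ≈ -587.46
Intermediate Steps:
u(v, F) = 2*F*v (u(v, F) = (2*v)*F = 2*F*v)
G = -49/30 (G = (51 + 47)/(24 + 2*7*(-6)) = 98/(24 - 84) = 98/(-60) = 98*(-1/60) = -49/30 ≈ -1.6333)
(G*83)*(13/(-14 + 17)) = (-49/30*83)*(13/(-14 + 17)) = -52871/(30*3) = -4067/30*13/3 = -52871/90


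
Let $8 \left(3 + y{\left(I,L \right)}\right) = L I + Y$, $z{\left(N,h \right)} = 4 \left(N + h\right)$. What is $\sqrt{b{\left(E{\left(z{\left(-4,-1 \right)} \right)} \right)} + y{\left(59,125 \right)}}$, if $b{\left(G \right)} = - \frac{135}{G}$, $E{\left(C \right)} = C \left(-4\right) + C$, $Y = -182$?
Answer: $\frac{\sqrt{14302}}{4} \approx 29.898$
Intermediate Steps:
$z{\left(N,h \right)} = 4 N + 4 h$
$E{\left(C \right)} = - 3 C$ ($E{\left(C \right)} = - 4 C + C = - 3 C$)
$y{\left(I,L \right)} = - \frac{103}{4} + \frac{I L}{8}$ ($y{\left(I,L \right)} = -3 + \frac{L I - 182}{8} = -3 + \frac{I L - 182}{8} = -3 + \frac{-182 + I L}{8} = -3 + \left(- \frac{91}{4} + \frac{I L}{8}\right) = - \frac{103}{4} + \frac{I L}{8}$)
$\sqrt{b{\left(E{\left(z{\left(-4,-1 \right)} \right)} \right)} + y{\left(59,125 \right)}} = \sqrt{- \frac{135}{\left(-3\right) \left(4 \left(-4\right) + 4 \left(-1\right)\right)} - \left(\frac{103}{4} - \frac{7375}{8}\right)} = \sqrt{- \frac{135}{\left(-3\right) \left(-16 - 4\right)} + \left(- \frac{103}{4} + \frac{7375}{8}\right)} = \sqrt{- \frac{135}{\left(-3\right) \left(-20\right)} + \frac{7169}{8}} = \sqrt{- \frac{135}{60} + \frac{7169}{8}} = \sqrt{\left(-135\right) \frac{1}{60} + \frac{7169}{8}} = \sqrt{- \frac{9}{4} + \frac{7169}{8}} = \sqrt{\frac{7151}{8}} = \frac{\sqrt{14302}}{4}$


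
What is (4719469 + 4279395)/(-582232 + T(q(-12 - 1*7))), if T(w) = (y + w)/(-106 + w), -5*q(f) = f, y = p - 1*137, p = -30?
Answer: -574802438/37189967 ≈ -15.456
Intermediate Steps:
y = -167 (y = -30 - 1*137 = -30 - 137 = -167)
q(f) = -f/5
T(w) = (-167 + w)/(-106 + w)
(4719469 + 4279395)/(-582232 + T(q(-12 - 1*7))) = (4719469 + 4279395)/(-582232 + (-167 - (-12 - 1*7)/5)/(-106 - (-12 - 1*7)/5)) = 8998864/(-582232 + (-167 - (-12 - 7)/5)/(-106 - (-12 - 7)/5)) = 8998864/(-582232 + (-167 - 1/5*(-19))/(-106 - 1/5*(-19))) = 8998864/(-582232 + (-167 + 19/5)/(-106 + 19/5)) = 8998864/(-582232 - 816/5/(-511/5)) = 8998864/(-582232 - 5/511*(-816/5)) = 8998864/(-582232 + 816/511) = 8998864/(-297519736/511) = 8998864*(-511/297519736) = -574802438/37189967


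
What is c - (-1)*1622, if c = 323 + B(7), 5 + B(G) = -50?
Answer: 1890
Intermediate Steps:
B(G) = -55 (B(G) = -5 - 50 = -55)
c = 268 (c = 323 - 55 = 268)
c - (-1)*1622 = 268 - (-1)*1622 = 268 - 1*(-1622) = 268 + 1622 = 1890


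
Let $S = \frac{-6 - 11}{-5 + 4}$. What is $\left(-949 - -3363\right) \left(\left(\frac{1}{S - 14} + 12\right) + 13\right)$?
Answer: $\frac{183464}{3} \approx 61155.0$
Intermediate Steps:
$S = 17$ ($S = - \frac{17}{-1} = \left(-17\right) \left(-1\right) = 17$)
$\left(-949 - -3363\right) \left(\left(\frac{1}{S - 14} + 12\right) + 13\right) = \left(-949 - -3363\right) \left(\left(\frac{1}{17 - 14} + 12\right) + 13\right) = \left(-949 + 3363\right) \left(\left(\frac{1}{3} + 12\right) + 13\right) = 2414 \left(\left(\frac{1}{3} + 12\right) + 13\right) = 2414 \left(\frac{37}{3} + 13\right) = 2414 \cdot \frac{76}{3} = \frac{183464}{3}$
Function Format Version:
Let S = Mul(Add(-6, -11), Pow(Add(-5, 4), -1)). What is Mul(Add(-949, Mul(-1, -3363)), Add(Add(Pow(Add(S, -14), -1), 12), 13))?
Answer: Rational(183464, 3) ≈ 61155.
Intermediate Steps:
S = 17 (S = Mul(-17, Pow(-1, -1)) = Mul(-17, -1) = 17)
Mul(Add(-949, Mul(-1, -3363)), Add(Add(Pow(Add(S, -14), -1), 12), 13)) = Mul(Add(-949, Mul(-1, -3363)), Add(Add(Pow(Add(17, -14), -1), 12), 13)) = Mul(Add(-949, 3363), Add(Add(Pow(3, -1), 12), 13)) = Mul(2414, Add(Add(Rational(1, 3), 12), 13)) = Mul(2414, Add(Rational(37, 3), 13)) = Mul(2414, Rational(76, 3)) = Rational(183464, 3)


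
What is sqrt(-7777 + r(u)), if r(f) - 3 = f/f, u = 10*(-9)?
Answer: I*sqrt(7773) ≈ 88.165*I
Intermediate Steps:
u = -90
r(f) = 4 (r(f) = 3 + f/f = 3 + 1 = 4)
sqrt(-7777 + r(u)) = sqrt(-7777 + 4) = sqrt(-7773) = I*sqrt(7773)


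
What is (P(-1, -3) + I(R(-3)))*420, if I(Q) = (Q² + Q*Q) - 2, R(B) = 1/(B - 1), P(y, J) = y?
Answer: -2415/2 ≈ -1207.5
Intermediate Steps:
R(B) = 1/(-1 + B)
I(Q) = -2 + 2*Q² (I(Q) = (Q² + Q²) - 2 = 2*Q² - 2 = -2 + 2*Q²)
(P(-1, -3) + I(R(-3)))*420 = (-1 + (-2 + 2*(1/(-1 - 3))²))*420 = (-1 + (-2 + 2*(1/(-4))²))*420 = (-1 + (-2 + 2*(-¼)²))*420 = (-1 + (-2 + 2*(1/16)))*420 = (-1 + (-2 + ⅛))*420 = (-1 - 15/8)*420 = -23/8*420 = -2415/2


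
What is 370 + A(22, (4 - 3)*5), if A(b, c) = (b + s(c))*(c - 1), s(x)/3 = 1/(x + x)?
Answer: 2296/5 ≈ 459.20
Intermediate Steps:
s(x) = 3/(2*x) (s(x) = 3/(x + x) = 3/((2*x)) = 3*(1/(2*x)) = 3/(2*x))
A(b, c) = (-1 + c)*(b + 3/(2*c)) (A(b, c) = (b + 3/(2*c))*(c - 1) = (b + 3/(2*c))*(-1 + c) = (-1 + c)*(b + 3/(2*c)))
370 + A(22, (4 - 3)*5) = 370 + (3/2 - 1*22 - 3*1/(5*(4 - 3))/2 + 22*((4 - 3)*5)) = 370 + (3/2 - 22 - 3/(2*(1*5)) + 22*(1*5)) = 370 + (3/2 - 22 - 3/2/5 + 22*5) = 370 + (3/2 - 22 - 3/2*⅕ + 110) = 370 + (3/2 - 22 - 3/10 + 110) = 370 + 446/5 = 2296/5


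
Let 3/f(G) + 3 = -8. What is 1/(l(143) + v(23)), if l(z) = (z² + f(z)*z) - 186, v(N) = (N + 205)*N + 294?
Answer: 1/25762 ≈ 3.8817e-5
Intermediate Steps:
v(N) = 294 + N*(205 + N) (v(N) = (205 + N)*N + 294 = N*(205 + N) + 294 = 294 + N*(205 + N))
f(G) = -3/11 (f(G) = 3/(-3 - 8) = 3/(-11) = 3*(-1/11) = -3/11)
l(z) = -186 + z² - 3*z/11 (l(z) = (z² - 3*z/11) - 186 = -186 + z² - 3*z/11)
1/(l(143) + v(23)) = 1/((-186 + 143² - 3/11*143) + (294 + 23² + 205*23)) = 1/((-186 + 20449 - 39) + (294 + 529 + 4715)) = 1/(20224 + 5538) = 1/25762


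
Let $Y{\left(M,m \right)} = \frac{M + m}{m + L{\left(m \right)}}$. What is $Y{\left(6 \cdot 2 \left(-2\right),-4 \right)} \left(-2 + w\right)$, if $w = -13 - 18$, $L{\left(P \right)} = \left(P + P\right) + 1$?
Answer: $-84$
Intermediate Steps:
$L{\left(P \right)} = 1 + 2 P$ ($L{\left(P \right)} = 2 P + 1 = 1 + 2 P$)
$Y{\left(M,m \right)} = \frac{M + m}{1 + 3 m}$ ($Y{\left(M,m \right)} = \frac{M + m}{m + \left(1 + 2 m\right)} = \frac{M + m}{1 + 3 m}$)
$w = -31$ ($w = -13 - 18 = -31$)
$Y{\left(6 \cdot 2 \left(-2\right),-4 \right)} \left(-2 + w\right) = \frac{6 \cdot 2 \left(-2\right) - 4}{1 + 3 \left(-4\right)} \left(-2 - 31\right) = \frac{12 \left(-2\right) - 4}{1 - 12} \left(-33\right) = \frac{-24 - 4}{-11} \left(-33\right) = \left(- \frac{1}{11}\right) \left(-28\right) \left(-33\right) = \frac{28}{11} \left(-33\right) = -84$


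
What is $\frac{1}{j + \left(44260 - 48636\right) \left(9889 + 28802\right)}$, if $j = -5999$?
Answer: $- \frac{1}{169317815} \approx -5.9061 \cdot 10^{-9}$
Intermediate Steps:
$\frac{1}{j + \left(44260 - 48636\right) \left(9889 + 28802\right)} = \frac{1}{-5999 + \left(44260 - 48636\right) \left(9889 + 28802\right)} = \frac{1}{-5999 - 169311816} = \frac{1}{-169317815} = - \frac{1}{169317815}$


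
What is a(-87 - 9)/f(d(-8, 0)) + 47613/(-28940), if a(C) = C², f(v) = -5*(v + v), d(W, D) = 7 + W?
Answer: 26623491/28940 ≈ 919.96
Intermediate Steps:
f(v) = -10*v
a(-87 - 9)/f(d(-8, 0)) + 47613/(-28940) = (-87 - 9)²/((-10*(7 - 8))) + 47613/(-28940) = (-96)²/((-10*(-1))) + 47613*(-1/28940) = 9216/10 - 47613/28940 = 9216*(⅒) - 47613/28940 = 4608/5 - 47613/28940 = 26623491/28940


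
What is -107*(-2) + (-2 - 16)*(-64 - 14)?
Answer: 1618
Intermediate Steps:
-107*(-2) + (-2 - 16)*(-64 - 14) = 214 - 18*(-78) = 214 + 1404 = 1618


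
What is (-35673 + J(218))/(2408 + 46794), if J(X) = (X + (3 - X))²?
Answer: -17832/24601 ≈ -0.72485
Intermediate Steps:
J(X) = 9 (J(X) = 3² = 9)
(-35673 + J(218))/(2408 + 46794) = (-35673 + 9)/(2408 + 46794) = -35664/49202 = -35664*1/49202 = -17832/24601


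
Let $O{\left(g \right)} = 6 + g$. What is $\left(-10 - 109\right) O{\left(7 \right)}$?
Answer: $-1547$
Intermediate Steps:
$\left(-10 - 109\right) O{\left(7 \right)} = \left(-10 - 109\right) \left(6 + 7\right) = \left(-119\right) 13 = -1547$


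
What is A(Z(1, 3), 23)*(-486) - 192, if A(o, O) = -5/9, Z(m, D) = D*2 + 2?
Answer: 78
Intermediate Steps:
Z(m, D) = 2 + 2*D (Z(m, D) = 2*D + 2 = 2 + 2*D)
A(o, O) = -5/9 (A(o, O) = -5*⅑ = -5/9)
A(Z(1, 3), 23)*(-486) - 192 = -5/9*(-486) - 192 = 270 - 192 = 78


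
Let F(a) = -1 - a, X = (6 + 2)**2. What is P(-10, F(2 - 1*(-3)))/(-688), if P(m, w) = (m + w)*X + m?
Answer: 517/344 ≈ 1.5029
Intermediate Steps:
X = 64 (X = 8**2 = 64)
P(m, w) = 64*w + 65*m (P(m, w) = (m + w)*64 + m = (64*m + 64*w) + m = 64*w + 65*m)
P(-10, F(2 - 1*(-3)))/(-688) = (64*(-1 - (2 - 1*(-3))) + 65*(-10))/(-688) = (64*(-1 - (2 + 3)) - 650)*(-1/688) = (64*(-1 - 1*5) - 650)*(-1/688) = (64*(-1 - 5) - 650)*(-1/688) = (64*(-6) - 650)*(-1/688) = (-384 - 650)*(-1/688) = -1034*(-1/688) = 517/344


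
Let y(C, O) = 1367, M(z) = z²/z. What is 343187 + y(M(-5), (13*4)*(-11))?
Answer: 344554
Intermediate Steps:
M(z) = z
343187 + y(M(-5), (13*4)*(-11)) = 343187 + 1367 = 344554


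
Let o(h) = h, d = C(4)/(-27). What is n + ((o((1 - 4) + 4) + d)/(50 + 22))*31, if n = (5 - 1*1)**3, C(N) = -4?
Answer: 125377/1944 ≈ 64.494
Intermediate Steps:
d = 4/27 (d = -4/(-27) = -4*(-1/27) = 4/27 ≈ 0.14815)
n = 64 (n = (5 - 1)**3 = 4**3 = 64)
n + ((o((1 - 4) + 4) + d)/(50 + 22))*31 = 64 + ((((1 - 4) + 4) + 4/27)/(50 + 22))*31 = 64 + (((-3 + 4) + 4/27)/72)*31 = 64 + ((1 + 4/27)*(1/72))*31 = 64 + ((31/27)*(1/72))*31 = 64 + (31/1944)*31 = 64 + 961/1944 = 125377/1944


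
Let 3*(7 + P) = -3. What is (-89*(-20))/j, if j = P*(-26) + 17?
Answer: 356/45 ≈ 7.9111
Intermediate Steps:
P = -8 (P = -7 + (⅓)*(-3) = -7 - 1 = -8)
j = 225 (j = -8*(-26) + 17 = 208 + 17 = 225)
(-89*(-20))/j = -89*(-20)/225 = 1780*(1/225) = 356/45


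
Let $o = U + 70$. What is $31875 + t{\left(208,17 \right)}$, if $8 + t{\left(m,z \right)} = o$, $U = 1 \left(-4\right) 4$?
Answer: $31921$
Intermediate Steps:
$U = -16$ ($U = \left(-4\right) 4 = -16$)
$o = 54$ ($o = -16 + 70 = 54$)
$t{\left(m,z \right)} = 46$ ($t{\left(m,z \right)} = -8 + 54 = 46$)
$31875 + t{\left(208,17 \right)} = 31875 + 46 = 31921$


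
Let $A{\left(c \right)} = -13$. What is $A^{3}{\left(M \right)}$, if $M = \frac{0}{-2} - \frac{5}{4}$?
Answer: $-2197$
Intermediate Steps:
$M = - \frac{5}{4}$ ($M = 0 \left(- \frac{1}{2}\right) - \frac{5}{4} = 0 - \frac{5}{4} = - \frac{5}{4} \approx -1.25$)
$A^{3}{\left(M \right)} = \left(-13\right)^{3} = -2197$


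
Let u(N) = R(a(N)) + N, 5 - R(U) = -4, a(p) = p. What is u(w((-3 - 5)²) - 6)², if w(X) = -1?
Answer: 4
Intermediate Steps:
R(U) = 9 (R(U) = 5 - 1*(-4) = 5 + 4 = 9)
u(N) = 9 + N
u(w((-3 - 5)²) - 6)² = (9 + (-1 - 6))² = (9 - 7)² = 2² = 4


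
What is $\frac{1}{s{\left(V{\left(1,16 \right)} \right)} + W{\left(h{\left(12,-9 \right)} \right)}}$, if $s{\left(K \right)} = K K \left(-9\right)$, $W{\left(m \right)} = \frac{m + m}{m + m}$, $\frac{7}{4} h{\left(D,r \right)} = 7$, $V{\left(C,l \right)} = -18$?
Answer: $- \frac{1}{2915} \approx -0.00034305$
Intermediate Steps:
$h{\left(D,r \right)} = 4$ ($h{\left(D,r \right)} = \frac{4}{7} \cdot 7 = 4$)
$W{\left(m \right)} = 1$ ($W{\left(m \right)} = \frac{2 m}{2 m} = 2 m \frac{1}{2 m} = 1$)
$s{\left(K \right)} = - 9 K^{2}$ ($s{\left(K \right)} = K^{2} \left(-9\right) = - 9 K^{2}$)
$\frac{1}{s{\left(V{\left(1,16 \right)} \right)} + W{\left(h{\left(12,-9 \right)} \right)}} = \frac{1}{- 9 \left(-18\right)^{2} + 1} = \frac{1}{\left(-9\right) 324 + 1} = \frac{1}{-2916 + 1} = \frac{1}{-2915} = - \frac{1}{2915}$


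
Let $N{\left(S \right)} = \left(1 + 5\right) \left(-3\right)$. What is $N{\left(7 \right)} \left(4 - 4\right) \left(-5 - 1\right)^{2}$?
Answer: $0$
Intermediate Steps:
$N{\left(S \right)} = -18$ ($N{\left(S \right)} = 6 \left(-3\right) = -18$)
$N{\left(7 \right)} \left(4 - 4\right) \left(-5 - 1\right)^{2} = - 18 \left(4 - 4\right) \left(-5 - 1\right)^{2} = - 18 \left(4 - 4\right) \left(-6\right)^{2} = \left(-18\right) 0 \cdot 36 = 0 \cdot 36 = 0$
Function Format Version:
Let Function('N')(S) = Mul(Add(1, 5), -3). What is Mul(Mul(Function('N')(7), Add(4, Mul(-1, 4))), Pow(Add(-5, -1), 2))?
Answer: 0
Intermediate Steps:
Function('N')(S) = -18 (Function('N')(S) = Mul(6, -3) = -18)
Mul(Mul(Function('N')(7), Add(4, Mul(-1, 4))), Pow(Add(-5, -1), 2)) = Mul(Mul(-18, Add(4, Mul(-1, 4))), Pow(Add(-5, -1), 2)) = Mul(Mul(-18, Add(4, -4)), Pow(-6, 2)) = Mul(Mul(-18, 0), 36) = Mul(0, 36) = 0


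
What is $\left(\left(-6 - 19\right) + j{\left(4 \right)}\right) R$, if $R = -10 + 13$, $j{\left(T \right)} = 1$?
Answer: $-72$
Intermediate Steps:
$R = 3$
$\left(\left(-6 - 19\right) + j{\left(4 \right)}\right) R = \left(\left(-6 - 19\right) + 1\right) 3 = \left(-25 + 1\right) 3 = \left(-24\right) 3 = -72$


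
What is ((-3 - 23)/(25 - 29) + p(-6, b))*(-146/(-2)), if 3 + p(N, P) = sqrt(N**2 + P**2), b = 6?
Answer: 511/2 + 438*sqrt(2) ≈ 874.93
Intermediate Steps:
p(N, P) = -3 + sqrt(N**2 + P**2)
((-3 - 23)/(25 - 29) + p(-6, b))*(-146/(-2)) = ((-3 - 23)/(25 - 29) + (-3 + sqrt((-6)**2 + 6**2)))*(-146/(-2)) = (-26/(-4) + (-3 + sqrt(36 + 36)))*(-146*(-1/2)) = (-26*(-1/4) + (-3 + sqrt(72)))*73 = (13/2 + (-3 + 6*sqrt(2)))*73 = (7/2 + 6*sqrt(2))*73 = 511/2 + 438*sqrt(2)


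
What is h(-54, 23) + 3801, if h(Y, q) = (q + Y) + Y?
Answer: 3716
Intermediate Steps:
h(Y, q) = q + 2*Y (h(Y, q) = (Y + q) + Y = q + 2*Y)
h(-54, 23) + 3801 = (23 + 2*(-54)) + 3801 = (23 - 108) + 3801 = -85 + 3801 = 3716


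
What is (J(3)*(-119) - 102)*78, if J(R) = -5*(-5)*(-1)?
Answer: 224094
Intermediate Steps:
J(R) = -25 (J(R) = 25*(-1) = -25)
(J(3)*(-119) - 102)*78 = (-25*(-119) - 102)*78 = (2975 - 102)*78 = 2873*78 = 224094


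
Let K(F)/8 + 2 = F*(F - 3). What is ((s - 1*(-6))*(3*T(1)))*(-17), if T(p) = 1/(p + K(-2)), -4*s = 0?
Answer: -306/65 ≈ -4.7077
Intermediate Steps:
s = 0 (s = -¼*0 = 0)
K(F) = -16 + 8*F*(-3 + F) (K(F) = -16 + 8*(F*(F - 3)) = -16 + 8*(F*(-3 + F)) = -16 + 8*F*(-3 + F))
T(p) = 1/(64 + p) (T(p) = 1/(p + (-16 - 24*(-2) + 8*(-2)²)) = 1/(p + (-16 + 48 + 8*4)) = 1/(p + (-16 + 48 + 32)) = 1/(p + 64) = 1/(64 + p))
((s - 1*(-6))*(3*T(1)))*(-17) = ((0 - 1*(-6))*(3/(64 + 1)))*(-17) = ((0 + 6)*(3/65))*(-17) = (6*(3*(1/65)))*(-17) = (6*(3/65))*(-17) = (18/65)*(-17) = -306/65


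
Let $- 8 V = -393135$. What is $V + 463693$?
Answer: $\frac{4102679}{8} \approx 5.1284 \cdot 10^{5}$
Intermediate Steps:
$V = \frac{393135}{8}$ ($V = \left(- \frac{1}{8}\right) \left(-393135\right) = \frac{393135}{8} \approx 49142.0$)
$V + 463693 = \frac{393135}{8} + 463693 = \frac{4102679}{8}$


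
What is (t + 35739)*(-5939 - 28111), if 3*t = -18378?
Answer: -1008322650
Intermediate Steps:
t = -6126 (t = (⅓)*(-18378) = -6126)
(t + 35739)*(-5939 - 28111) = (-6126 + 35739)*(-5939 - 28111) = 29613*(-34050) = -1008322650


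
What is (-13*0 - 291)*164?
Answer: -47724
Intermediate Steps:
(-13*0 - 291)*164 = (0 - 291)*164 = -291*164 = -47724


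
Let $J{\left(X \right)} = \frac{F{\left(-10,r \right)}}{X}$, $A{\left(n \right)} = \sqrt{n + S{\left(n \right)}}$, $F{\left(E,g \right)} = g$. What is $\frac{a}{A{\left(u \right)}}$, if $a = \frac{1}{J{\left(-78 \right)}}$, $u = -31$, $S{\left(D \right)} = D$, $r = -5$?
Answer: $- \frac{39 i \sqrt{62}}{155} \approx - 1.9812 i$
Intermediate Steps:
$A{\left(n \right)} = \sqrt{2} \sqrt{n}$ ($A{\left(n \right)} = \sqrt{n + n} = \sqrt{2 n} = \sqrt{2} \sqrt{n}$)
$J{\left(X \right)} = - \frac{5}{X}$
$a = \frac{78}{5}$ ($a = \frac{1}{\left(-5\right) \frac{1}{-78}} = \frac{1}{\left(-5\right) \left(- \frac{1}{78}\right)} = \frac{1}{\frac{5}{78}} = \frac{78}{5} \approx 15.6$)
$\frac{a}{A{\left(u \right)}} = \frac{78}{5 \sqrt{2} \sqrt{-31}} = \frac{78}{5 \sqrt{2} i \sqrt{31}} = \frac{78}{5 i \sqrt{62}} = \frac{78 \left(- \frac{i \sqrt{62}}{62}\right)}{5} = - \frac{39 i \sqrt{62}}{155}$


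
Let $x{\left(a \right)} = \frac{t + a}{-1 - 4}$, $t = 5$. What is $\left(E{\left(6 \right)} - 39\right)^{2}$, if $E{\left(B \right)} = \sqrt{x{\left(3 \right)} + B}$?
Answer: $\frac{\left(195 - \sqrt{110}\right)^{2}}{25} \approx 1361.8$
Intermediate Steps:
$x{\left(a \right)} = -1 - \frac{a}{5}$ ($x{\left(a \right)} = \frac{5 + a}{-1 - 4} = \frac{5 + a}{-5} = \left(5 + a\right) \left(- \frac{1}{5}\right) = -1 - \frac{a}{5}$)
$E{\left(B \right)} = \sqrt{- \frac{8}{5} + B}$ ($E{\left(B \right)} = \sqrt{\left(-1 - \frac{3}{5}\right) + B} = \sqrt{- \frac{8}{5} + B}$)
$\left(E{\left(6 \right)} - 39\right)^{2} = \left(\frac{\sqrt{-40 + 25 \cdot 6}}{5} - 39\right)^{2} = \left(\frac{\sqrt{-40 + 150}}{5} - 39\right)^{2} = \left(\frac{\sqrt{110}}{5} - 39\right)^{2} = \left(-39 + \frac{\sqrt{110}}{5}\right)^{2}$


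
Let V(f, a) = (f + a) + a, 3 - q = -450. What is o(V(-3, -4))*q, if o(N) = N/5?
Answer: -4983/5 ≈ -996.60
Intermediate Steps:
q = 453 (q = 3 - 1*(-450) = 3 + 450 = 453)
V(f, a) = f + 2*a (V(f, a) = (a + f) + a = f + 2*a)
o(N) = N/5 (o(N) = N*(⅕) = N/5)
o(V(-3, -4))*q = ((-3 + 2*(-4))/5)*453 = ((-3 - 8)/5)*453 = ((⅕)*(-11))*453 = -11/5*453 = -4983/5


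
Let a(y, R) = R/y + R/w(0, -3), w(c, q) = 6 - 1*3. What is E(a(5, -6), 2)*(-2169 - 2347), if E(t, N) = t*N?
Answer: 144512/5 ≈ 28902.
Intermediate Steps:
w(c, q) = 3 (w(c, q) = 6 - 3 = 3)
a(y, R) = R/3 + R/y (a(y, R) = R/y + R/3 = R/3 + R/y)
E(t, N) = N*t
E(a(5, -6), 2)*(-2169 - 2347) = (2*((1/3)*(-6) - 6/5))*(-2169 - 2347) = (2*(-2 - 6*1/5))*(-4516) = (2*(-2 - 6/5))*(-4516) = (2*(-16/5))*(-4516) = -32/5*(-4516) = 144512/5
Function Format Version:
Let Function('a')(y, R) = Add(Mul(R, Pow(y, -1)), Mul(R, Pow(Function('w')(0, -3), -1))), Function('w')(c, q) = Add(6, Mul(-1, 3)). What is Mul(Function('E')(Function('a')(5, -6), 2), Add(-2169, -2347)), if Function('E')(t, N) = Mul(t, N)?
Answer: Rational(144512, 5) ≈ 28902.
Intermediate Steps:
Function('w')(c, q) = 3 (Function('w')(c, q) = Add(6, -3) = 3)
Function('a')(y, R) = Add(Mul(Rational(1, 3), R), Mul(R, Pow(y, -1))) (Function('a')(y, R) = Add(Mul(R, Pow(y, -1)), Mul(R, Pow(3, -1))) = Add(Mul(R, Pow(y, -1)), Mul(R, Rational(1, 3))) = Add(Mul(R, Pow(y, -1)), Mul(Rational(1, 3), R)) = Add(Mul(Rational(1, 3), R), Mul(R, Pow(y, -1))))
Function('E')(t, N) = Mul(N, t)
Mul(Function('E')(Function('a')(5, -6), 2), Add(-2169, -2347)) = Mul(Mul(2, Add(Mul(Rational(1, 3), -6), Mul(-6, Pow(5, -1)))), Add(-2169, -2347)) = Mul(Mul(2, Add(-2, Mul(-6, Rational(1, 5)))), -4516) = Mul(Mul(2, Add(-2, Rational(-6, 5))), -4516) = Mul(Mul(2, Rational(-16, 5)), -4516) = Mul(Rational(-32, 5), -4516) = Rational(144512, 5)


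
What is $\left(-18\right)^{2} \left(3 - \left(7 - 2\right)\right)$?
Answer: $-648$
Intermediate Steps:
$\left(-18\right)^{2} \left(3 - \left(7 - 2\right)\right) = 324 \left(3 - \left(7 - 2\right)\right) = 324 \left(3 - 5\right) = 324 \left(-2\right) = -648$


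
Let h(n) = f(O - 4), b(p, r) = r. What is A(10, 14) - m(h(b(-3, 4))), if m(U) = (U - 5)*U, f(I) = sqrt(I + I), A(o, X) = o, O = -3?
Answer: 24 + 5*I*sqrt(14) ≈ 24.0 + 18.708*I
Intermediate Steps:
f(I) = sqrt(2)*sqrt(I) (f(I) = sqrt(2*I) = sqrt(2)*sqrt(I))
h(n) = I*sqrt(14) (h(n) = sqrt(2)*sqrt(-3 - 4) = sqrt(2)*sqrt(-7) = sqrt(2)*(I*sqrt(7)) = I*sqrt(14))
m(U) = U*(-5 + U) (m(U) = (-5 + U)*U = U*(-5 + U))
A(10, 14) - m(h(b(-3, 4))) = 10 - I*sqrt(14)*(-5 + I*sqrt(14))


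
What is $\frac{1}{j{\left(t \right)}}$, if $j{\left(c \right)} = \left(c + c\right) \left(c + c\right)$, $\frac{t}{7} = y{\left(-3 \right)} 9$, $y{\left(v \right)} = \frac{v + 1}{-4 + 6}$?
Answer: $\frac{1}{15876} \approx 6.2988 \cdot 10^{-5}$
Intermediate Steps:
$y{\left(v \right)} = \frac{1}{2} + \frac{v}{2}$ ($y{\left(v \right)} = \frac{1 + v}{2} = \left(1 + v\right) \frac{1}{2} = \frac{1}{2} + \frac{v}{2}$)
$t = -63$ ($t = 7 \left(\frac{1}{2} + \frac{1}{2} \left(-3\right)\right) 9 = 7 \left(\frac{1}{2} - \frac{3}{2}\right) 9 = 7 \left(\left(-1\right) 9\right) = 7 \left(-9\right) = -63$)
$j{\left(c \right)} = 4 c^{2}$ ($j{\left(c \right)} = 2 c 2 c = 4 c^{2}$)
$\frac{1}{j{\left(t \right)}} = \frac{1}{4 \left(-63\right)^{2}} = \frac{1}{4 \cdot 3969} = \frac{1}{15876}$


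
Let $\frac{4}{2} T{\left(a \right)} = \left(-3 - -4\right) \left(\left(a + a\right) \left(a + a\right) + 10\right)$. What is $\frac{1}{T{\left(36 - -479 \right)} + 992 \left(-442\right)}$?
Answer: $\frac{1}{91991} \approx 1.0871 \cdot 10^{-5}$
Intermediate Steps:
$T{\left(a \right)} = 5 + 2 a^{2}$ ($T{\left(a \right)} = \frac{\left(-3 - -4\right) \left(\left(a + a\right) \left(a + a\right) + 10\right)}{2} = \frac{\left(-3 + 4\right) \left(2 a 2 a + 10\right)}{2} = \frac{1 \left(4 a^{2} + 10\right)}{2} = \frac{1 \left(10 + 4 a^{2}\right)}{2} = \frac{10 + 4 a^{2}}{2} = 5 + 2 a^{2}$)
$\frac{1}{T{\left(36 - -479 \right)} + 992 \left(-442\right)} = \frac{1}{\left(5 + 2 \left(36 - -479\right)^{2}\right) + 992 \left(-442\right)} = \frac{1}{\left(5 + 2 \left(36 + 479\right)^{2}\right) - 438464} = \frac{1}{\left(5 + 2 \cdot 515^{2}\right) - 438464} = \frac{1}{\left(5 + 2 \cdot 265225\right) - 438464} = \frac{1}{\left(5 + 530450\right) - 438464} = \frac{1}{530455 - 438464} = \frac{1}{91991}$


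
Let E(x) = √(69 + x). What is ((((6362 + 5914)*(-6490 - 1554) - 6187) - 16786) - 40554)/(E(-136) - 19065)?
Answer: 1883844507615/363474292 + 98811671*I*√67/363474292 ≈ 5182.9 + 2.2252*I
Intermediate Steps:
((((6362 + 5914)*(-6490 - 1554) - 6187) - 16786) - 40554)/(E(-136) - 19065) = ((((6362 + 5914)*(-6490 - 1554) - 6187) - 16786) - 40554)/(√(69 - 136) - 19065) = (((12276*(-8044) - 6187) - 16786) - 40554)/(√(-67) - 19065) = (((-98748144 - 6187) - 16786) - 40554)/(I*√67 - 19065) = ((-98754331 - 16786) - 40554)/(-19065 + I*√67) = (-98771117 - 40554)/(-19065 + I*√67) = -98811671/(-19065 + I*√67)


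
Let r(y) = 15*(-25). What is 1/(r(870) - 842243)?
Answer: -1/842618 ≈ -1.1868e-6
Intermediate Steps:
r(y) = -375
1/(r(870) - 842243) = 1/(-375 - 842243) = 1/(-842618) = -1/842618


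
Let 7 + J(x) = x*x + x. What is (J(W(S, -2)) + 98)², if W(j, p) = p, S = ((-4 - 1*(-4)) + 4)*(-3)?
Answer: 8649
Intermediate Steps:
S = -12 (S = ((-4 + 4) + 4)*(-3) = (0 + 4)*(-3) = 4*(-3) = -12)
J(x) = -7 + x + x² (J(x) = -7 + (x*x + x) = -7 + (x² + x) = -7 + (x + x²) = -7 + x + x²)
(J(W(S, -2)) + 98)² = ((-7 - 2 + (-2)²) + 98)² = ((-7 - 2 + 4) + 98)² = (-5 + 98)² = 93² = 8649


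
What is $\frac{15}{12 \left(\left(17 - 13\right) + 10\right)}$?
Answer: $\frac{5}{56} \approx 0.089286$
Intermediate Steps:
$\frac{15}{12 \left(\left(17 - 13\right) + 10\right)} = \frac{15}{12 \left(4 + 10\right)} = \frac{15}{12 \cdot 14} = \frac{15}{168} = 15 \cdot \frac{1}{168} = \frac{5}{56}$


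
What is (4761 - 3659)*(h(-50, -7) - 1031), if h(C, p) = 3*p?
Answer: -1159304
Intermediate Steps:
(4761 - 3659)*(h(-50, -7) - 1031) = (4761 - 3659)*(3*(-7) - 1031) = 1102*(-21 - 1031) = 1102*(-1052) = -1159304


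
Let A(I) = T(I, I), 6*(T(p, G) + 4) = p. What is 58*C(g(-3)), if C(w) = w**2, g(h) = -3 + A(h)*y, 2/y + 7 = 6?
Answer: 2088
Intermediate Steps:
y = -2 (y = 2/(-7 + 6) = 2/(-1) = 2*(-1) = -2)
T(p, G) = -4 + p/6
A(I) = -4 + I/6
g(h) = 5 - h/3 (g(h) = -3 + (-4 + h/6)*(-2) = -3 + (8 - h/3) = 5 - h/3)
58*C(g(-3)) = 58*(5 - 1/3*(-3))**2 = 58*(5 + 1)**2 = 58*6**2 = 58*36 = 2088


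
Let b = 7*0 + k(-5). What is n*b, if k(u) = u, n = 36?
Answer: -180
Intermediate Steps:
b = -5 (b = 7*0 - 5 = 0 - 5 = -5)
n*b = 36*(-5) = -180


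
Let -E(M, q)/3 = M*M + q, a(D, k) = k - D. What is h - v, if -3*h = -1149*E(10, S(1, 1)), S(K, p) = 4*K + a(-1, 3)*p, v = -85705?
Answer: -38387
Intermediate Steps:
S(K, p) = 4*K + 4*p (S(K, p) = 4*K + (3 - 1*(-1))*p = 4*K + (3 + 1)*p = 4*K + 4*p)
E(M, q) = -3*q - 3*M² (E(M, q) = -3*(M*M + q) = -3*(M² + q) = -3*(q + M²) = -3*q - 3*M²)
h = -124092 (h = -(-383)*(-3*(4*1 + 4*1) - 3*10²) = -(-383)*(-3*(4 + 4) - 3*100) = -(-383)*(-3*8 - 300) = -(-383)*(-24 - 300) = -(-383)*(-324) = -⅓*372276 = -124092)
h - v = -124092 - 1*(-85705) = -124092 + 85705 = -38387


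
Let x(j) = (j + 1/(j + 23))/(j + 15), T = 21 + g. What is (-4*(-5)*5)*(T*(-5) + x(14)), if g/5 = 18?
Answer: -59499600/1073 ≈ -55452.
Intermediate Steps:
g = 90 (g = 5*18 = 90)
T = 111 (T = 21 + 90 = 111)
x(j) = (j + 1/(23 + j))/(15 + j)
(-4*(-5)*5)*(T*(-5) + x(14)) = (-4*(-5)*5)*(111*(-5) + (1 + 14² + 23*14)/(345 + 14² + 38*14)) = (20*5)*(-555 + (1 + 196 + 322)/(345 + 196 + 532)) = 100*(-555 + 519/1073) = 100*(-594996/1073) = -59499600/1073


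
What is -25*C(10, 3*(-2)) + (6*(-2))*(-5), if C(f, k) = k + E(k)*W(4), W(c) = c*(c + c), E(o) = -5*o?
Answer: -23790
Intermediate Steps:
W(c) = 2*c² (W(c) = c*(2*c) = 2*c²)
C(f, k) = -159*k (C(f, k) = k + (-5*k)*(2*4²) = k + (-5*k)*(2*16) = k - 5*k*32 = k - 160*k = -159*k)
-25*C(10, 3*(-2)) + (6*(-2))*(-5) = -(-3975)*3*(-2) + (6*(-2))*(-5) = -(-3975)*(-6) - 12*(-5) = -25*954 + 60 = -23850 + 60 = -23790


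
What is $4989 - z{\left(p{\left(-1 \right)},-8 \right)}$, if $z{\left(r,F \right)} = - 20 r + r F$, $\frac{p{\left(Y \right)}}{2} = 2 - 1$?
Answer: $5045$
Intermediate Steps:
$p{\left(Y \right)} = 2$ ($p{\left(Y \right)} = 2 \left(2 - 1\right) = 2 \cdot 1 = 2$)
$z{\left(r,F \right)} = - 20 r + F r$
$4989 - z{\left(p{\left(-1 \right)},-8 \right)} = 4989 - 2 \left(-20 - 8\right) = 4989 - 2 \left(-28\right) = 4989 - -56 = 4989 + 56 = 5045$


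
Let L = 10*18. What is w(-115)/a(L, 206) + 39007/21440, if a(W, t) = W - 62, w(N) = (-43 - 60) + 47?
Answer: 1701093/1264960 ≈ 1.3448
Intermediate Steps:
L = 180
w(N) = -56 (w(N) = -103 + 47 = -56)
a(W, t) = -62 + W
w(-115)/a(L, 206) + 39007/21440 = -56/(-62 + 180) + 39007/21440 = -56/118 + 39007*(1/21440) = -56*1/118 + 39007/21440 = -28/59 + 39007/21440 = 1701093/1264960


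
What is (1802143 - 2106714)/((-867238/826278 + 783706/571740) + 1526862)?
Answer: -3996785263660670/20036513078651633 ≈ -0.19948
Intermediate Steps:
(1802143 - 2106714)/((-867238/826278 + 783706/571740) + 1526862) = -304571/((-867238*1/826278 + 783706*(1/571740)) + 1526862) = -304571/((-433619/413139 + 391853/285870) + 1526862) = -304571/(4214565893/13122671770 + 1526862) = -304571/20036513078651633/13122671770 = -304571*13122671770/20036513078651633 = -3996785263660670/20036513078651633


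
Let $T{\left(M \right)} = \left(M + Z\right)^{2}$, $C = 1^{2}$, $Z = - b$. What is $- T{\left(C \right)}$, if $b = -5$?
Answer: $-36$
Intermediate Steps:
$Z = 5$ ($Z = \left(-1\right) \left(-5\right) = 5$)
$C = 1$
$T{\left(M \right)} = \left(5 + M\right)^{2}$ ($T{\left(M \right)} = \left(M + 5\right)^{2} = \left(5 + M\right)^{2}$)
$- T{\left(C \right)} = - \left(5 + 1\right)^{2} = - 6^{2} = \left(-1\right) 36 = -36$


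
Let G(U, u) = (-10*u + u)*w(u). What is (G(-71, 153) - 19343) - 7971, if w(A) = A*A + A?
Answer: -32472188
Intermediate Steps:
w(A) = A + A**2 (w(A) = A**2 + A = A + A**2)
G(U, u) = -9*u**2*(1 + u) (G(U, u) = (-10*u + u)*(u*(1 + u)) = (-9*u)*(u*(1 + u)) = -9*u**2*(1 + u))
(G(-71, 153) - 19343) - 7971 = (9*153**2*(-1 - 1*153) - 19343) - 7971 = (9*23409*(-1 - 153) - 19343) - 7971 = (9*23409*(-154) - 19343) - 7971 = (-32444874 - 19343) - 7971 = -32464217 - 7971 = -32472188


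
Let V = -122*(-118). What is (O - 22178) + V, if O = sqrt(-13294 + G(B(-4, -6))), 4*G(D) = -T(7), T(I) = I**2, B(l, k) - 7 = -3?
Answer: -7782 + 5*I*sqrt(2129)/2 ≈ -7782.0 + 115.35*I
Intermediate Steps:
V = 14396
B(l, k) = 4 (B(l, k) = 7 - 3 = 4)
G(D) = -49/4 (G(D) = (-1*7**2)/4 = (-1*49)/4 = (1/4)*(-49) = -49/4)
O = 5*I*sqrt(2129)/2 (O = sqrt(-13294 - 49/4) = sqrt(-53225/4) = 5*I*sqrt(2129)/2 ≈ 115.35*I)
(O - 22178) + V = (5*I*sqrt(2129)/2 - 22178) + 14396 = (-22178 + 5*I*sqrt(2129)/2) + 14396 = -7782 + 5*I*sqrt(2129)/2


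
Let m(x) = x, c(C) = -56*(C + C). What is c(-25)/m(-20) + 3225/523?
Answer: -69995/523 ≈ -133.83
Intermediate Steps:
c(C) = -112*C
c(-25)/m(-20) + 3225/523 = -112*(-25)/(-20) + 3225/523 = 2800*(-1/20) + 3225*(1/523) = -140 + 3225/523 = -69995/523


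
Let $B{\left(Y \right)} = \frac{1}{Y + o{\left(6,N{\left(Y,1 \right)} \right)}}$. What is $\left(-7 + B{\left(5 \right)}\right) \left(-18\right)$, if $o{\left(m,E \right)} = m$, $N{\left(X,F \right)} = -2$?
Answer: $\frac{1368}{11} \approx 124.36$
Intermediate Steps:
$B{\left(Y \right)} = \frac{1}{6 + Y}$ ($B{\left(Y \right)} = \frac{1}{Y + 6} = \frac{1}{6 + Y}$)
$\left(-7 + B{\left(5 \right)}\right) \left(-18\right) = \left(-7 + \frac{1}{6 + 5}\right) \left(-18\right) = \left(-7 + \frac{1}{11}\right) \left(-18\right) = \left(- \frac{76}{11}\right) \left(-18\right) = \frac{1368}{11}$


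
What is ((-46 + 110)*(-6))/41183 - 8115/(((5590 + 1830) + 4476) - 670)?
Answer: -112836943/154106786 ≈ -0.73220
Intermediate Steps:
((-46 + 110)*(-6))/41183 - 8115/(((5590 + 1830) + 4476) - 670) = (64*(-6))*(1/41183) - 8115/((7420 + 4476) - 670) = -384*1/41183 - 8115/(11896 - 670) = -384/41183 - 8115/11226 = -384/41183 - 8115*1/11226 = -384/41183 - 2705/3742 = -112836943/154106786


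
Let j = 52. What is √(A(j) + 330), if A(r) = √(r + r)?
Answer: √(330 + 2*√26) ≈ 18.444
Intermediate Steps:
A(r) = √2*√r (A(r) = √(2*r) = √2*√r)
√(A(j) + 330) = √(√2*√52 + 330) = √(√2*(2*√13) + 330) = √(2*√26 + 330) = √(330 + 2*√26)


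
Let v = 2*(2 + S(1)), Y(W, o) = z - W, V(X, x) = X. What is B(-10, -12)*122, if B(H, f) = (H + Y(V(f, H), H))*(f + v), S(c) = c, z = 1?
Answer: -2196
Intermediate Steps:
Y(W, o) = 1 - W
v = 6 (v = 2*(2 + 1) = 2*3 = 6)
B(H, f) = (6 + f)*(1 + H - f) (B(H, f) = (H + (1 - f))*(f + 6) = (1 + H - f)*(6 + f) = (6 + f)*(1 + H - f))
B(-10, -12)*122 = (6 - 1*(-12)² - 5*(-12) + 6*(-10) - 10*(-12))*122 = (6 - 1*144 + 60 - 60 + 120)*122 = (6 - 144 + 60 - 60 + 120)*122 = -18*122 = -2196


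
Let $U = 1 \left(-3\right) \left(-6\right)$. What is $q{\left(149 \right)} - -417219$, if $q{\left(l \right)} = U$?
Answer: $417237$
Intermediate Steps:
$U = 18$ ($U = \left(-3\right) \left(-6\right) = 18$)
$q{\left(l \right)} = 18$
$q{\left(149 \right)} - -417219 = 18 - -417219 = 18 + 417219 = 417237$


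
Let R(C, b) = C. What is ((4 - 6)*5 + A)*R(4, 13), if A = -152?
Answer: -648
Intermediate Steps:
((4 - 6)*5 + A)*R(4, 13) = ((4 - 6)*5 - 152)*4 = (-2*5 - 152)*4 = (-10 - 152)*4 = -162*4 = -648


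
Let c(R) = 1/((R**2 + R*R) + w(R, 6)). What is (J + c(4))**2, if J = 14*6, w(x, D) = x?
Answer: 9150625/1296 ≈ 7060.7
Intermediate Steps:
J = 84
c(R) = 1/(R + 2*R**2) (c(R) = 1/((R**2 + R*R) + R) = 1/((R**2 + R**2) + R) = 1/(2*R**2 + R) = 1/(R + 2*R**2))
(J + c(4))**2 = (84 + 1/(4*(1 + 2*4)))**2 = (84 + 1/(4*(1 + 8)))**2 = (84 + (1/4)/9)**2 = (84 + (1/4)*(1/9))**2 = (84 + 1/36)**2 = (3025/36)**2 = 9150625/1296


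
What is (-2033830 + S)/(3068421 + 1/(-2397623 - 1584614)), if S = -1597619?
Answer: -14461290571413/12219179637776 ≈ -1.1835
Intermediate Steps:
(-2033830 + S)/(3068421 + 1/(-2397623 - 1584614)) = (-2033830 - 1597619)/(3068421 + 1/(-2397623 - 1584614)) = -3631449/(3068421 + 1/(-3982237)) = -3631449/(3068421 - 1/3982237) = -3631449/12219179637776/3982237 = -3631449*3982237/12219179637776 = -14461290571413/12219179637776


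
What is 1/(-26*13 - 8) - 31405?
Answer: -10866131/346 ≈ -31405.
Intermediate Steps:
1/(-26*13 - 8) - 31405 = 1/(-338 - 8) - 31405 = 1/(-346) - 31405 = -1/346 - 31405 = -10866131/346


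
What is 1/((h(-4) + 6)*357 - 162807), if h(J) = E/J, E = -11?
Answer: -4/638733 ≈ -6.2624e-6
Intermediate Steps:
h(J) = -11/J
1/((h(-4) + 6)*357 - 162807) = 1/((-11/(-4) + 6)*357 - 162807) = 1/((-11*(-1/4) + 6)*357 - 162807) = 1/((11/4 + 6)*357 - 162807) = 1/((35/4)*357 - 162807) = 1/(12495/4 - 162807) = 1/(-638733/4) = -4/638733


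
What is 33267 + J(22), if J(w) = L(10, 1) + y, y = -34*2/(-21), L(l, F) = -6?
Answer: 698549/21 ≈ 33264.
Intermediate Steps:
y = 68/21 (y = -68*(-1/21) = 68/21 ≈ 3.2381)
J(w) = -58/21 (J(w) = -6 + 68/21 = -58/21)
33267 + J(22) = 33267 - 58/21 = 698549/21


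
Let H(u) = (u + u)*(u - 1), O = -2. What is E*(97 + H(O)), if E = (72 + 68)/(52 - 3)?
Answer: 2180/7 ≈ 311.43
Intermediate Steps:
H(u) = 2*u*(-1 + u) (H(u) = (2*u)*(-1 + u) = 2*u*(-1 + u))
E = 20/7 (E = 140/49 = 140*(1/49) = 20/7 ≈ 2.8571)
E*(97 + H(O)) = 20*(97 + 2*(-2)*(-1 - 2))/7 = 20*(97 + 2*(-2)*(-3))/7 = 20*(97 + 12)/7 = (20/7)*109 = 2180/7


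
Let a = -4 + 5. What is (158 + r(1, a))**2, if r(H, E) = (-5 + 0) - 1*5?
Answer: 21904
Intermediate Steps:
a = 1
r(H, E) = -10 (r(H, E) = -5 - 5 = -10)
(158 + r(1, a))**2 = (158 - 10)**2 = 148**2 = 21904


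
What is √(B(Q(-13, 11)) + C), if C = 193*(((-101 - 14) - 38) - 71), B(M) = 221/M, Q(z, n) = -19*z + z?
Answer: 23*I*√2942/6 ≈ 207.92*I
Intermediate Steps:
Q(z, n) = -18*z
C = -43232 (C = 193*((-115 - 38) - 71) = 193*(-153 - 71) = 193*(-224) = -43232)
√(B(Q(-13, 11)) + C) = √(221/((-18*(-13))) - 43232) = √(221/234 - 43232) = √(221*(1/234) - 43232) = √(17/18 - 43232) = √(-778159/18) = 23*I*√2942/6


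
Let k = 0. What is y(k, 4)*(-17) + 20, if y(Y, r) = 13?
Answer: -201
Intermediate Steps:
y(k, 4)*(-17) + 20 = 13*(-17) + 20 = -221 + 20 = -201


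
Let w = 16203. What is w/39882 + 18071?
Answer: 240241275/13294 ≈ 18071.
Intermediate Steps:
w/39882 + 18071 = 16203/39882 + 18071 = 16203*(1/39882) + 18071 = 5401/13294 + 18071 = 240241275/13294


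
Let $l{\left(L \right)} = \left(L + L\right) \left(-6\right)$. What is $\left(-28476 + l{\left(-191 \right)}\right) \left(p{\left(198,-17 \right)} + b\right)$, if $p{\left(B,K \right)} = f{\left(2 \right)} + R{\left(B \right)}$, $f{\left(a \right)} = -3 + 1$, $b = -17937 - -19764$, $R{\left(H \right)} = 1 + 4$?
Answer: $-47916720$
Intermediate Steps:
$R{\left(H \right)} = 5$
$b = 1827$ ($b = -17937 + 19764 = 1827$)
$f{\left(a \right)} = -2$
$l{\left(L \right)} = - 12 L$ ($l{\left(L \right)} = 2 L \left(-6\right) = - 12 L$)
$p{\left(B,K \right)} = 3$ ($p{\left(B,K \right)} = -2 + 5 = 3$)
$\left(-28476 + l{\left(-191 \right)}\right) \left(p{\left(198,-17 \right)} + b\right) = \left(-28476 - -2292\right) \left(3 + 1827\right) = \left(-28476 + 2292\right) 1830 = \left(-26184\right) 1830 = -47916720$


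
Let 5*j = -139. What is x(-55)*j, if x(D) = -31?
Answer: 4309/5 ≈ 861.80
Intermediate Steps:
j = -139/5 (j = (⅕)*(-139) = -139/5 ≈ -27.800)
x(-55)*j = -31*(-139/5) = 4309/5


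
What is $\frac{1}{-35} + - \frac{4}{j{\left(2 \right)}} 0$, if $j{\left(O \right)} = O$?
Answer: $- \frac{1}{35} \approx -0.028571$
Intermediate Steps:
$\frac{1}{-35} + - \frac{4}{j{\left(2 \right)}} 0 = \frac{1}{-35} + - \frac{4}{2} \cdot 0 = - \frac{1}{35} + \left(-4\right) \frac{1}{2} \cdot 0 = - \frac{1}{35} - 0 = - \frac{1}{35} + 0 = - \frac{1}{35}$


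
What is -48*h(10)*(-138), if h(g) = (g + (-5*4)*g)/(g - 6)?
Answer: -314640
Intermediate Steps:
h(g) = -19*g/(-6 + g) (h(g) = (g - 20*g)/(-6 + g) = (-19*g)/(-6 + g) = -19*g/(-6 + g))
-48*h(10)*(-138) = -(-912)*10/(-6 + 10)*(-138) = -(-912)*10/4*(-138) = -48*(-95/2)*(-138) = 2280*(-138) = -314640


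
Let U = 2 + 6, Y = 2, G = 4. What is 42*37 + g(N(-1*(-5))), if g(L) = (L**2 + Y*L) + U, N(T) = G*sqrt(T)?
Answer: 1642 + 8*sqrt(5) ≈ 1659.9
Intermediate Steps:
U = 8
N(T) = 4*sqrt(T)
g(L) = 8 + L**2 + 2*L (g(L) = (L**2 + 2*L) + 8 = 8 + L**2 + 2*L)
42*37 + g(N(-1*(-5))) = 42*37 + (8 + (4*sqrt(-1*(-5)))**2 + 2*(4*sqrt(-1*(-5)))) = 1554 + (8 + (4*sqrt(5))**2 + 2*(4*sqrt(5))) = 1554 + (8 + 80 + 8*sqrt(5)) = 1554 + (88 + 8*sqrt(5)) = 1642 + 8*sqrt(5)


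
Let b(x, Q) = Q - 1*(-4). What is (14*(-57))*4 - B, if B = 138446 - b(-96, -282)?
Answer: -141916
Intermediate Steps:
b(x, Q) = 4 + Q (b(x, Q) = Q + 4 = 4 + Q)
B = 138724 (B = 138446 - (4 - 282) = 138446 - 1*(-278) = 138446 + 278 = 138724)
(14*(-57))*4 - B = (14*(-57))*4 - 1*138724 = -798*4 - 138724 = -3192 - 138724 = -141916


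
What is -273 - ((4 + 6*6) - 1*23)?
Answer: -290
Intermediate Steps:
-273 - ((4 + 6*6) - 1*23) = -273 - ((4 + 36) - 23) = -273 - (40 - 23) = -273 - 1*17 = -273 - 17 = -290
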